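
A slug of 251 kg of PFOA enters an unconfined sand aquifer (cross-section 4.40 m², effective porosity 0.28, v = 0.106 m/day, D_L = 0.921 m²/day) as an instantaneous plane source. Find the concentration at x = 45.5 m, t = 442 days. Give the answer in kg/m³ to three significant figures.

For an instantaneous plane source, C(x,t) = M/(n_e·A·√(4πDt)) · exp(−(x−vt)²/(4Dt)), with n_e·A the pore (flow) area.
Plume center vt = 0.106 × 442 = 46.852 m, so the well at 45.5 m is 1.352 m upgradient of the peak.
√(4πDt) = 71.52 m, giving peak height M/(n_e·A·√(4πDt)) = 251/(0.28 × 4.40 × 71.52) = 2.849 kg/m³.
(x−vt)²/(4Dt) = (-1.352)²/(4 × 0.921 × 442) = 0.001123; exp(−0.001123) = 0.9989.
C = 2.849 × 0.9989 = 2.85 kg/m³.

2.85 kg/m³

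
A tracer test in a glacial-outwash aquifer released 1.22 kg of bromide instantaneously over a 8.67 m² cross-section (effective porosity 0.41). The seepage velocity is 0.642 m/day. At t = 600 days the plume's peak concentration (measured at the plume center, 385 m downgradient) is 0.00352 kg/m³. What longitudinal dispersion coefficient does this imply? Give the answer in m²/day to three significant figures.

1.26 m²/day

At the plume center C_max = M/(n_e·A·√(4πDt)), so D = M²/(4πt·(n_e·A·C_max)²).
n_e·A·C_max = 0.41 × 8.67 × 0.00352 = 0.01251 kg/m.
D = 1.22²/(4π × 600 × 0.01251²) = 1.26 m²/day.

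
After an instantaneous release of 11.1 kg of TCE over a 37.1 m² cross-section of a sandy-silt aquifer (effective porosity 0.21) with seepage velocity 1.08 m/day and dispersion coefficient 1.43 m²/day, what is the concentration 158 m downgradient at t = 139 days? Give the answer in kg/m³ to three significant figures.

0.0264 kg/m³

For an instantaneous plane source, C(x,t) = M/(n_e·A·√(4πDt)) · exp(−(x−vt)²/(4Dt)), with n_e·A the pore (flow) area.
Plume center vt = 1.08 × 139 = 150.12 m, so the well at 158 m is 7.88 m downgradient of the peak.
√(4πDt) = 49.98 m, giving peak height M/(n_e·A·√(4πDt)) = 11.1/(0.21 × 37.1 × 49.98) = 0.02851 kg/m³.
(x−vt)²/(4Dt) = (7.88)²/(4 × 1.43 × 139) = 0.07810; exp(−0.07810) = 0.9249.
C = 0.02851 × 0.9249 = 0.0264 kg/m³.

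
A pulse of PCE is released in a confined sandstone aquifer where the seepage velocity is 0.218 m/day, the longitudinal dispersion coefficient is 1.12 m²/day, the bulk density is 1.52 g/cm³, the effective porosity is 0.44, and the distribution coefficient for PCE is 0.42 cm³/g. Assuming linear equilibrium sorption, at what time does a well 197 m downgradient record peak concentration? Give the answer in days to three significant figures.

2160 days

Retardation factor R = 1 + ρ_b·K_d/n = 1 + 1.52 × 0.42/0.44 = 2.451.
Sorption retards both mechanisms: v_R = v/R = 0.08894 m/day, D_R = D/R = 0.4570 m²/day.
Peak time from v_R²t² + 2D_R t − x² = 0: t = (√(D_R² + v_R²x²) − D_R)/v_R².
√(D_R² + v_R²x²) = √(0.4570² + 0.08894² × 197²) = 17.53; v_R² = 0.007910.
t = (17.53 − 0.4570)/0.007910 = 2160 days.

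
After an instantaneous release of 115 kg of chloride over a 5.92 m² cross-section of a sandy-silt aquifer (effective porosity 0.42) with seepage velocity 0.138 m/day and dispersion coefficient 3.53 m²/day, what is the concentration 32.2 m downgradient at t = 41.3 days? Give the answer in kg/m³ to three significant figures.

For an instantaneous plane source, C(x,t) = M/(n_e·A·√(4πDt)) · exp(−(x−vt)²/(4Dt)), with n_e·A the pore (flow) area.
Plume center vt = 0.138 × 41.3 = 5.6994 m, so the well at 32.2 m is 26.5006 m downgradient of the peak.
√(4πDt) = 42.80 m, giving peak height M/(n_e·A·√(4πDt)) = 115/(0.42 × 5.92 × 42.80) = 1.081 kg/m³.
(x−vt)²/(4Dt) = (26.5006)²/(4 × 3.53 × 41.3) = 1.204; exp(−1.204) = 0.3000.
C = 1.081 × 0.3000 = 0.324 kg/m³.

0.324 kg/m³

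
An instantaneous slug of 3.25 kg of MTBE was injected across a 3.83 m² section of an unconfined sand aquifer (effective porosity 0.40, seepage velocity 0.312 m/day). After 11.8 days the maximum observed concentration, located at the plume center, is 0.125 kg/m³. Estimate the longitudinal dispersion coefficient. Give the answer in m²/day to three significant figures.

At the plume center C_max = M/(n_e·A·√(4πDt)), so D = M²/(4πt·(n_e·A·C_max)²).
n_e·A·C_max = 0.40 × 3.83 × 0.125 = 0.1915 kg/m.
D = 3.25²/(4π × 11.8 × 0.1915²) = 1.94 m²/day.

1.94 m²/day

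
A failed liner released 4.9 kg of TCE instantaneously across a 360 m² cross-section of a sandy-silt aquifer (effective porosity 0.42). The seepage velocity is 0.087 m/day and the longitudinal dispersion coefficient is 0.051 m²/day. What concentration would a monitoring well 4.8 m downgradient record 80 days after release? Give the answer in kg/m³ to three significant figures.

For an instantaneous plane source, C(x,t) = M/(n_e·A·√(4πDt)) · exp(−(x−vt)²/(4Dt)), with n_e·A the pore (flow) area.
Plume center vt = 0.087 × 80 = 6.96 m, so the well at 4.8 m is 2.16 m upgradient of the peak.
√(4πDt) = 7.160 m, giving peak height M/(n_e·A·√(4πDt)) = 4.9/(0.42 × 360 × 7.160) = 0.004526 kg/m³.
(x−vt)²/(4Dt) = (-2.16)²/(4 × 0.051 × 80) = 0.2859; exp(−0.2859) = 0.7513.
C = 0.004526 × 0.7513 = 0.00340 kg/m³.

0.00340 kg/m³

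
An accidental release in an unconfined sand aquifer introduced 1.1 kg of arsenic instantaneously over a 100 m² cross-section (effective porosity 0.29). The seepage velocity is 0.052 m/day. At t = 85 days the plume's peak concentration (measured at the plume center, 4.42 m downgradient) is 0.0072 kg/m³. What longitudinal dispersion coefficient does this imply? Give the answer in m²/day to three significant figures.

At the plume center C_max = M/(n_e·A·√(4πDt)), so D = M²/(4πt·(n_e·A·C_max)²).
n_e·A·C_max = 0.29 × 100 × 0.0072 = 0.2088 kg/m.
D = 1.1²/(4π × 85 × 0.2088²) = 0.0260 m²/day.

0.0260 m²/day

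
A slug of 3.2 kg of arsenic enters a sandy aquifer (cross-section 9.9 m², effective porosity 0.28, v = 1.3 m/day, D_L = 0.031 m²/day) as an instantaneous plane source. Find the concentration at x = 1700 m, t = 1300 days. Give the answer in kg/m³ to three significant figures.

0.0276 kg/m³

For an instantaneous plane source, C(x,t) = M/(n_e·A·√(4πDt)) · exp(−(x−vt)²/(4Dt)), with n_e·A the pore (flow) area.
Plume center vt = 1.3 × 1300 = 1690 m, so the well at 1700 m is 10 m downgradient of the peak.
√(4πDt) = 22.50 m, giving peak height M/(n_e·A·√(4πDt)) = 3.2/(0.28 × 9.9 × 22.50) = 0.05131 kg/m³.
(x−vt)²/(4Dt) = (10)²/(4 × 0.031 × 1300) = 0.6203; exp(−0.6203) = 0.5378.
C = 0.05131 × 0.5378 = 0.0276 kg/m³.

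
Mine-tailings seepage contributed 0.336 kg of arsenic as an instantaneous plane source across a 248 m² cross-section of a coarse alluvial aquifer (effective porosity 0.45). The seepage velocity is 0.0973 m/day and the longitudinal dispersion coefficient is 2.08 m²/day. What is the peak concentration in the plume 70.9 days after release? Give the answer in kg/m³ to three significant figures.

The peak of an instantaneous 1D plume sits at x = vt; there the Gaussian factor is 1 and C_max = M/(n_e·A·√(4πDt)), where n_e·A is the pore area the mass is dissolved in.
√(4πDt) = √(4π × 2.08 × 70.9) = 43.05 m, so C_max = 0.336/(0.45 × 248 × 43.05) = 6.99e-05 kg/m³.

6.99e-05 kg/m³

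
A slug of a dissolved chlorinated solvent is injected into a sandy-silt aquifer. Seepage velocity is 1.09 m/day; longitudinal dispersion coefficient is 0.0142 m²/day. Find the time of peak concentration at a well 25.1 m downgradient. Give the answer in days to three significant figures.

For the 1D instantaneous-source solution, setting ∂C/∂t = 0 at fixed x gives v²t² + 2Dt − x² = 0, so t = (√(D² + v²x²) − D)/v².
√(D² + v²x²) = √(0.0142² + 1.09² × 25.1²) = 27.36; v² = 1.1881.
t = (27.36 − 0.0142)/1.1881 = 23.0 days (vs. the pure-advection estimate x/v = 23.0 d).

23.0 days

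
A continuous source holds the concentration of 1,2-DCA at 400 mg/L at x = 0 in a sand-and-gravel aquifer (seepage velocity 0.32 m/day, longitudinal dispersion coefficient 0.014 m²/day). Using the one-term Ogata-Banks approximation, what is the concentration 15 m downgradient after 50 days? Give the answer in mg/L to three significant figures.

For a continuous step input, C/C₀ ≈ ½·erfc((x−vt)/(2√(Dt))).
vt = 0.32 × 50 = 16 m and 2√(Dt) = 2√(0.014 × 50) = 1.673 m.
Argument (x−vt)/(2√(Dt)) = (15 − 16)/1.673 = -0.5977; ½·erfc(-0.5977) = 0.8010.
C = 400 × 0.8010 = 320 mg/L.

320 mg/L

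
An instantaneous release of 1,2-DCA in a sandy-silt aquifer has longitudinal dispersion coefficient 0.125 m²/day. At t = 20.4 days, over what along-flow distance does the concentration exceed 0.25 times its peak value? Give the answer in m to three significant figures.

7.52 m

The plume is Gaussian with σ = √(2Dt) = √(2 × 0.125 × 20.4) = 2.258 m.
C/C_peak = exp(−Δx²/(2σ²)) = 0.25 ⇒ Δx = σ·√(−2 ln 0.25) = 2.258 × 1.665 = 3.760 m.
Width = 2Δx = 7.52 m.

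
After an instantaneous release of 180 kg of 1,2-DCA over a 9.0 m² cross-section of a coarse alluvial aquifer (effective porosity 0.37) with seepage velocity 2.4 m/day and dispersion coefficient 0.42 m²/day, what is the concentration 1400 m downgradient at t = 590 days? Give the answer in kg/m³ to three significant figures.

For an instantaneous plane source, C(x,t) = M/(n_e·A·√(4πDt)) · exp(−(x−vt)²/(4Dt)), with n_e·A the pore (flow) area.
Plume center vt = 2.4 × 590 = 1416 m, so the well at 1400 m is 16 m upgradient of the peak.
√(4πDt) = 55.80 m, giving peak height M/(n_e·A·√(4πDt)) = 180/(0.37 × 9.0 × 55.80) = 0.9687 kg/m³.
(x−vt)²/(4Dt) = (-16)²/(4 × 0.42 × 590) = 0.2583; exp(−0.2583) = 0.7724.
C = 0.9687 × 0.7724 = 0.748 kg/m³.

0.748 kg/m³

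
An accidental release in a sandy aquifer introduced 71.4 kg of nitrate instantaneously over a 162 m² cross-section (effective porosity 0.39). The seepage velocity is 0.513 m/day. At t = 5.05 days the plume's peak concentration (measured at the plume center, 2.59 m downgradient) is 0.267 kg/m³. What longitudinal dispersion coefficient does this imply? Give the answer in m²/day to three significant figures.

At the plume center C_max = M/(n_e·A·√(4πDt)), so D = M²/(4πt·(n_e·A·C_max)²).
n_e·A·C_max = 0.39 × 162 × 0.267 = 16.87 kg/m.
D = 71.4²/(4π × 5.05 × 16.87²) = 0.282 m²/day.

0.282 m²/day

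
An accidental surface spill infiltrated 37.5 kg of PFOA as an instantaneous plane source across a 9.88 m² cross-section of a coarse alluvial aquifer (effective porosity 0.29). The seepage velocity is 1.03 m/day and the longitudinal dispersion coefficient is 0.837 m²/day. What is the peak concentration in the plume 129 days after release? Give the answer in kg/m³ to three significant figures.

0.355 kg/m³

The peak of an instantaneous 1D plume sits at x = vt; there the Gaussian factor is 1 and C_max = M/(n_e·A·√(4πDt)), where n_e·A is the pore area the mass is dissolved in.
√(4πDt) = √(4π × 0.837 × 129) = 36.84 m, so C_max = 37.5/(0.29 × 9.88 × 36.84) = 0.355 kg/m³.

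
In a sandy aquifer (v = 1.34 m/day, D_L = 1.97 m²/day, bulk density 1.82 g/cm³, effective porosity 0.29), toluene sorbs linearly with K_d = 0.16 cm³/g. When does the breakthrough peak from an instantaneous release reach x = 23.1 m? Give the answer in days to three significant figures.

32.4 days

Retardation factor R = 1 + ρ_b·K_d/n = 1 + 1.82 × 0.16/0.29 = 2.004.
Sorption retards both mechanisms: v_R = v/R = 0.6687 m/day, D_R = D/R = 0.9830 m²/day.
Peak time from v_R²t² + 2D_R t − x² = 0: t = (√(D_R² + v_R²x²) − D_R)/v_R².
√(D_R² + v_R²x²) = √(0.9830² + 0.6687² × 23.1²) = 15.48; v_R² = 0.4472.
t = (15.48 − 0.9830)/0.4472 = 32.4 days.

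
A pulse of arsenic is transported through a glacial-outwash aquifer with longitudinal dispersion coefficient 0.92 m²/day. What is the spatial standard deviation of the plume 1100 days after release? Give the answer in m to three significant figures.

Dispersive spreading gives a Gaussian with σ² = 2Dt; advection only shifts the center.
σ = √(2 × 0.92 × 1100) = 45.0 m.

45.0 m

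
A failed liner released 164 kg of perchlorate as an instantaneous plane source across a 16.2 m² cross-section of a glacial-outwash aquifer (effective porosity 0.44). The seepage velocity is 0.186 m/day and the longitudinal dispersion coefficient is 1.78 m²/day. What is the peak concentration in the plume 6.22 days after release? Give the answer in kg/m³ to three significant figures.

The peak of an instantaneous 1D plume sits at x = vt; there the Gaussian factor is 1 and C_max = M/(n_e·A·√(4πDt)), where n_e·A is the pore area the mass is dissolved in.
√(4πDt) = √(4π × 1.78 × 6.22) = 11.80 m, so C_max = 164/(0.44 × 16.2 × 11.80) = 1.95 kg/m³.

1.95 kg/m³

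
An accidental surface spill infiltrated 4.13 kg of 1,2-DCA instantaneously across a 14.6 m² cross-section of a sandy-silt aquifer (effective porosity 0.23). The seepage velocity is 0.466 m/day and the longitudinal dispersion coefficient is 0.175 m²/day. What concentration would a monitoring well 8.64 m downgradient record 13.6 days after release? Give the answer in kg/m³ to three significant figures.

0.129 kg/m³

For an instantaneous plane source, C(x,t) = M/(n_e·A·√(4πDt)) · exp(−(x−vt)²/(4Dt)), with n_e·A the pore (flow) area.
Plume center vt = 0.466 × 13.6 = 6.3376 m, so the well at 8.64 m is 2.3024 m downgradient of the peak.
√(4πDt) = 5.469 m, giving peak height M/(n_e·A·√(4πDt)) = 4.13/(0.23 × 14.6 × 5.469) = 0.2249 kg/m³.
(x−vt)²/(4Dt) = (2.3024)²/(4 × 0.175 × 13.6) = 0.5568; exp(−0.5568) = 0.5730.
C = 0.2249 × 0.5730 = 0.129 kg/m³.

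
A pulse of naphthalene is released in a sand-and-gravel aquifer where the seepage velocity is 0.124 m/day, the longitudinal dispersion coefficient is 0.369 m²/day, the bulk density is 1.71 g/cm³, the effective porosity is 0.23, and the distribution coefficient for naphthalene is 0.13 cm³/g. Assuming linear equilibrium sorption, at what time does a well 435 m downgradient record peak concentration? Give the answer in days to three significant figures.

Retardation factor R = 1 + ρ_b·K_d/n = 1 + 1.71 × 0.13/0.23 = 1.967.
Sorption retards both mechanisms: v_R = v/R = 0.06304 m/day, D_R = D/R = 0.1876 m²/day.
Peak time from v_R²t² + 2D_R t − x² = 0: t = (√(D_R² + v_R²x²) − D_R)/v_R².
√(D_R² + v_R²x²) = √(0.1876² + 0.06304² × 435²) = 27.42; v_R² = 0.003974.
t = (27.42 − 0.1876)/0.003974 = 6850 days.

6850 days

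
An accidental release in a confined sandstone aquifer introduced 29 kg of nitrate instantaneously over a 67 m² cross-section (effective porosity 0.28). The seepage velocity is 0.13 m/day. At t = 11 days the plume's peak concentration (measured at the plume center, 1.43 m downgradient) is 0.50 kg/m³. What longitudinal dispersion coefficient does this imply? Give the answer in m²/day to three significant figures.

0.0691 m²/day

At the plume center C_max = M/(n_e·A·√(4πDt)), so D = M²/(4πt·(n_e·A·C_max)²).
n_e·A·C_max = 0.28 × 67 × 0.50 = 9.380 kg/m.
D = 29²/(4π × 11 × 9.380²) = 0.0691 m²/day.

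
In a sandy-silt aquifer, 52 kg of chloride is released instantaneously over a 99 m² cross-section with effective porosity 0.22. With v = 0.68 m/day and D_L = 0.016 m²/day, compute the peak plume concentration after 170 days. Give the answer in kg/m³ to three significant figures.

The peak of an instantaneous 1D plume sits at x = vt; there the Gaussian factor is 1 and C_max = M/(n_e·A·√(4πDt)), where n_e·A is the pore area the mass is dissolved in.
√(4πDt) = √(4π × 0.016 × 170) = 5.846 m, so C_max = 52/(0.22 × 99 × 5.846) = 0.408 kg/m³.

0.408 kg/m³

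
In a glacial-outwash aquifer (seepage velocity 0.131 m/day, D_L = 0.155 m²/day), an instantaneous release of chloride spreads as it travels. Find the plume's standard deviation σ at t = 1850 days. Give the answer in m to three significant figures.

23.9 m

Dispersive spreading gives a Gaussian with σ² = 2Dt; advection only shifts the center.
σ = √(2 × 0.155 × 1850) = 23.9 m.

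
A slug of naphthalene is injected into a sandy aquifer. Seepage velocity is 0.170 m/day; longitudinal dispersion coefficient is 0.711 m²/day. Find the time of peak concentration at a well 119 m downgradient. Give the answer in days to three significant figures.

For the 1D instantaneous-source solution, setting ∂C/∂t = 0 at fixed x gives v²t² + 2Dt − x² = 0, so t = (√(D² + v²x²) − D)/v².
√(D² + v²x²) = √(0.711² + 0.170² × 119²) = 20.24; v² = 0.0289.
t = (20.24 − 0.711)/0.0289 = 676 days (vs. the pure-advection estimate x/v = 700 d).

676 days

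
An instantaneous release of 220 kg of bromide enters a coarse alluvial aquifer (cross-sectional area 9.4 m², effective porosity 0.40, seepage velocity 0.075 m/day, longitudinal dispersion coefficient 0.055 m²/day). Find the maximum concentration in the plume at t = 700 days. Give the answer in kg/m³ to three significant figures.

2.66 kg/m³

The peak of an instantaneous 1D plume sits at x = vt; there the Gaussian factor is 1 and C_max = M/(n_e·A·√(4πDt)), where n_e·A is the pore area the mass is dissolved in.
√(4πDt) = √(4π × 0.055 × 700) = 22.00 m, so C_max = 220/(0.40 × 9.4 × 22.00) = 2.66 kg/m³.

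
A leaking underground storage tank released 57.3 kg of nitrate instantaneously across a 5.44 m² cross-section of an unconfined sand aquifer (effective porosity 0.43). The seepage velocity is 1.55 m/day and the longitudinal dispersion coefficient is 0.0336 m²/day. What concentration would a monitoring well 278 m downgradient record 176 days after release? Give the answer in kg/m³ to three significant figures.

0.906 kg/m³

For an instantaneous plane source, C(x,t) = M/(n_e·A·√(4πDt)) · exp(−(x−vt)²/(4Dt)), with n_e·A the pore (flow) area.
Plume center vt = 1.55 × 176 = 272.8 m, so the well at 278 m is 5.2 m downgradient of the peak.
√(4πDt) = 8.620 m, giving peak height M/(n_e·A·√(4πDt)) = 57.3/(0.43 × 5.44 × 8.620) = 2.842 kg/m³.
(x−vt)²/(4Dt) = (5.2)²/(4 × 0.0336 × 176) = 1.143; exp(−1.143) = 0.3189.
C = 2.842 × 0.3189 = 0.906 kg/m³.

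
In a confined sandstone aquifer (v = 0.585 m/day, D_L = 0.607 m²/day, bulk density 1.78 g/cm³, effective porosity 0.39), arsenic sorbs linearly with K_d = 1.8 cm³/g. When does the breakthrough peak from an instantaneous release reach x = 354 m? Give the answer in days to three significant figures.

5560 days

Retardation factor R = 1 + ρ_b·K_d/n = 1 + 1.78 × 1.8/0.39 = 9.215.
Sorption retards both mechanisms: v_R = v/R = 0.06348 m/day, D_R = D/R = 0.06587 m²/day.
Peak time from v_R²t² + 2D_R t − x² = 0: t = (√(D_R² + v_R²x²) − D_R)/v_R².
√(D_R² + v_R²x²) = √(0.06587² + 0.06348² × 354²) = 22.47; v_R² = 0.004030.
t = (22.47 − 0.06587)/0.004030 = 5560 days.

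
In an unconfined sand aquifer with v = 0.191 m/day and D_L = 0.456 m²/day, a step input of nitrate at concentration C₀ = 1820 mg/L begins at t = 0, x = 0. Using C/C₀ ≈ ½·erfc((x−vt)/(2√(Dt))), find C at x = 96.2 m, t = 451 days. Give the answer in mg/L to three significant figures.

For a continuous step input, C/C₀ ≈ ½·erfc((x−vt)/(2√(Dt))).
vt = 0.191 × 451 = 86.141 m and 2√(Dt) = 2√(0.456 × 451) = 28.68 m.
Argument (x−vt)/(2√(Dt)) = (96.2 − 86.141)/28.68 = 0.3507; ½·erfc(0.3507) = 0.3100.
C = 1820 × 0.3100 = 564 mg/L.

564 mg/L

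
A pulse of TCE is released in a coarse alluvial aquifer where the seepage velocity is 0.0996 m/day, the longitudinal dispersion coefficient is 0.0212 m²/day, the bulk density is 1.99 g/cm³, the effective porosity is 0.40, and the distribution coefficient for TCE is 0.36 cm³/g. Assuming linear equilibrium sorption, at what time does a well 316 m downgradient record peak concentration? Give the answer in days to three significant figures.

8850 days

Retardation factor R = 1 + ρ_b·K_d/n = 1 + 1.99 × 0.36/0.40 = 2.791.
Sorption retards both mechanisms: v_R = v/R = 0.03569 m/day, D_R = D/R = 0.007596 m²/day.
Peak time from v_R²t² + 2D_R t − x² = 0: t = (√(D_R² + v_R²x²) − D_R)/v_R².
√(D_R² + v_R²x²) = √(0.007596² + 0.03569² × 316²) = 11.28; v_R² = 0.001274.
t = (11.28 − 0.007596)/0.001274 = 8850 days.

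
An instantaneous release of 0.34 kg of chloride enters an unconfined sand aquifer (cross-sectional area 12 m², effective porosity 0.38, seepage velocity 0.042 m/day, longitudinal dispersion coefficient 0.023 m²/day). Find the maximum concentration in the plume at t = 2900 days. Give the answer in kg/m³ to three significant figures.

The peak of an instantaneous 1D plume sits at x = vt; there the Gaussian factor is 1 and C_max = M/(n_e·A·√(4πDt)), where n_e·A is the pore area the mass is dissolved in.
√(4πDt) = √(4π × 0.023 × 2900) = 28.95 m, so C_max = 0.34/(0.38 × 12 × 28.95) = 0.00258 kg/m³.

0.00258 kg/m³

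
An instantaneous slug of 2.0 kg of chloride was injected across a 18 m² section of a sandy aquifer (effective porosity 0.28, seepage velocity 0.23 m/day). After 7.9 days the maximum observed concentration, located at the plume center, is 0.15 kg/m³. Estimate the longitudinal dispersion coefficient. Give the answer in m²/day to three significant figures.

0.0705 m²/day

At the plume center C_max = M/(n_e·A·√(4πDt)), so D = M²/(4πt·(n_e·A·C_max)²).
n_e·A·C_max = 0.28 × 18 × 0.15 = 0.7560 kg/m.
D = 2.0²/(4π × 7.9 × 0.7560²) = 0.0705 m²/day.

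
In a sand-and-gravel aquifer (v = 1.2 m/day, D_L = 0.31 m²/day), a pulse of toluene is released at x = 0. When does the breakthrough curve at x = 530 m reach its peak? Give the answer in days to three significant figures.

For the 1D instantaneous-source solution, setting ∂C/∂t = 0 at fixed x gives v²t² + 2Dt − x² = 0, so t = (√(D² + v²x²) − D)/v².
√(D² + v²x²) = √(0.31² + 1.2² × 530²) = 636.0; v² = 1.44.
t = (636.0 − 0.31)/1.44 = 441 days (vs. the pure-advection estimate x/v = 442 d).

441 days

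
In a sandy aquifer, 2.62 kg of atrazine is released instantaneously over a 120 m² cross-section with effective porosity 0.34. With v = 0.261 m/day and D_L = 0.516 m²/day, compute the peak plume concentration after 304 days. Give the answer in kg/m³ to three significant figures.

0.00145 kg/m³

The peak of an instantaneous 1D plume sits at x = vt; there the Gaussian factor is 1 and C_max = M/(n_e·A·√(4πDt)), where n_e·A is the pore area the mass is dissolved in.
√(4πDt) = √(4π × 0.516 × 304) = 44.40 m, so C_max = 2.62/(0.34 × 120 × 44.40) = 0.00145 kg/m³.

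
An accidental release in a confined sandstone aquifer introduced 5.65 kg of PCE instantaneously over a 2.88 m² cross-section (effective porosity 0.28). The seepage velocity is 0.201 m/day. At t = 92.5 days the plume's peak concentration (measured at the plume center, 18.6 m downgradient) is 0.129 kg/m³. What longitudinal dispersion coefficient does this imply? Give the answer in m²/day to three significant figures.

2.54 m²/day

At the plume center C_max = M/(n_e·A·√(4πDt)), so D = M²/(4πt·(n_e·A·C_max)²).
n_e·A·C_max = 0.28 × 2.88 × 0.129 = 0.1040 kg/m.
D = 5.65²/(4π × 92.5 × 0.1040²) = 2.54 m²/day.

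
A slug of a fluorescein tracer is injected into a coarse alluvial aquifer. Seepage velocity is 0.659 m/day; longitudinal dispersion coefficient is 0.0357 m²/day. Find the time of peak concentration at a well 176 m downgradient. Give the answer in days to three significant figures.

For the 1D instantaneous-source solution, setting ∂C/∂t = 0 at fixed x gives v²t² + 2Dt − x² = 0, so t = (√(D² + v²x²) − D)/v².
√(D² + v²x²) = √(0.0357² + 0.659² × 176²) = 116.0; v² = 0.434281.
t = (116.0 − 0.0357)/0.434281 = 267 days (vs. the pure-advection estimate x/v = 267 d).

267 days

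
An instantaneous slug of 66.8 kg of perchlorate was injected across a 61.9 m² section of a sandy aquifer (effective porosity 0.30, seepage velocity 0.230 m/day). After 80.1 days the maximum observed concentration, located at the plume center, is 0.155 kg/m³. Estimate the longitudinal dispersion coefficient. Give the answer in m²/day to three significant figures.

At the plume center C_max = M/(n_e·A·√(4πDt)), so D = M²/(4πt·(n_e·A·C_max)²).
n_e·A·C_max = 0.30 × 61.9 × 0.155 = 2.878 kg/m.
D = 66.8²/(4π × 80.1 × 2.878²) = 0.535 m²/day.

0.535 m²/day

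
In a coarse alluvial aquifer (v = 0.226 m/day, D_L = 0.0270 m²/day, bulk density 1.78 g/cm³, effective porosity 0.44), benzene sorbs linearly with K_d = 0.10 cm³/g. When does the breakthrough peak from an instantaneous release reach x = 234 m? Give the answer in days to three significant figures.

1450 days

Retardation factor R = 1 + ρ_b·K_d/n = 1 + 1.78 × 0.10/0.44 = 1.405.
Sorption retards both mechanisms: v_R = v/R = 0.1609 m/day, D_R = D/R = 0.01922 m²/day.
Peak time from v_R²t² + 2D_R t − x² = 0: t = (√(D_R² + v_R²x²) − D_R)/v_R².
√(D_R² + v_R²x²) = √(0.01922² + 0.1609² × 234²) = 37.65; v_R² = 0.02589.
t = (37.65 − 0.01922)/0.02589 = 1450 days.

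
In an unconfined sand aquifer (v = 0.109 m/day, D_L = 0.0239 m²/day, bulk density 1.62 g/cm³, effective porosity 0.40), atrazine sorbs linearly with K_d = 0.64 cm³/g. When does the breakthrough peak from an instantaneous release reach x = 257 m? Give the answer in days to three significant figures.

8460 days

Retardation factor R = 1 + ρ_b·K_d/n = 1 + 1.62 × 0.64/0.40 = 3.592.
Sorption retards both mechanisms: v_R = v/R = 0.03035 m/day, D_R = D/R = 0.006654 m²/day.
Peak time from v_R²t² + 2D_R t − x² = 0: t = (√(D_R² + v_R²x²) − D_R)/v_R².
√(D_R² + v_R²x²) = √(0.006654² + 0.03035² × 257²) = 7.800; v_R² = 0.0009211.
t = (7.800 − 0.006654)/0.0009211 = 8460 days.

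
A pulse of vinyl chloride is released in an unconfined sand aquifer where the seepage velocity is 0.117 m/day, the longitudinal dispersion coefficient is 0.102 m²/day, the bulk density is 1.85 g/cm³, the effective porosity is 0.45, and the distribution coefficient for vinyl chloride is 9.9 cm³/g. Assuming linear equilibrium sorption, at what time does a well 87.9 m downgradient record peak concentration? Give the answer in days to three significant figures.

31000 days

Retardation factor R = 1 + ρ_b·K_d/n = 1 + 1.85 × 9.9/0.45 = 41.70.
Sorption retards both mechanisms: v_R = v/R = 0.002806 m/day, D_R = D/R = 0.002446 m²/day.
Peak time from v_R²t² + 2D_R t − x² = 0: t = (√(D_R² + v_R²x²) − D_R)/v_R².
√(D_R² + v_R²x²) = √(0.002446² + 0.002806² × 87.9²) = 0.2467; v_R² = 7.874e-06.
t = (0.2467 − 0.002446)/7.874e-06 = 31000 days.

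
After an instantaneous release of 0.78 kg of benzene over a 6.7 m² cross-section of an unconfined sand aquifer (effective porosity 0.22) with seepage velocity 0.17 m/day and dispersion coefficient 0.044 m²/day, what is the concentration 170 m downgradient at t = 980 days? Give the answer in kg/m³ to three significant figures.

0.0213 kg/m³

For an instantaneous plane source, C(x,t) = M/(n_e·A·√(4πDt)) · exp(−(x−vt)²/(4Dt)), with n_e·A the pore (flow) area.
Plume center vt = 0.17 × 980 = 166.6 m, so the well at 170 m is 3.4 m downgradient of the peak.
√(4πDt) = 23.28 m, giving peak height M/(n_e·A·√(4πDt)) = 0.78/(0.22 × 6.7 × 23.28) = 0.02273 kg/m³.
(x−vt)²/(4Dt) = (3.4)²/(4 × 0.044 × 980) = 0.06702; exp(−0.06702) = 0.9352.
C = 0.02273 × 0.9352 = 0.0213 kg/m³.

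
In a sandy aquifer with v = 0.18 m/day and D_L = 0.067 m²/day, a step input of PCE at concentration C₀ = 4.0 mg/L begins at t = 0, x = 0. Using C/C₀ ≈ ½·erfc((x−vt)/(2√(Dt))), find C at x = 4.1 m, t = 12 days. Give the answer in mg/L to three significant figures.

For a continuous step input, C/C₀ ≈ ½·erfc((x−vt)/(2√(Dt))).
vt = 0.18 × 12 = 2.16 m and 2√(Dt) = 2√(0.067 × 12) = 1.793 m.
Argument (x−vt)/(2√(Dt)) = (4.1 − 2.16)/1.793 = 1.082; ½·erfc(1.082) = 0.06299.
C = 4.0 × 0.06299 = 0.252 mg/L.

0.252 mg/L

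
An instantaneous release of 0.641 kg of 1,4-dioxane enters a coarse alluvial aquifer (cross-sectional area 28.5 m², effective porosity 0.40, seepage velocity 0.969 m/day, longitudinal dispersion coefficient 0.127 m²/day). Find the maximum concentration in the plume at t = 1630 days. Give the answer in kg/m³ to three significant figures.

The peak of an instantaneous 1D plume sits at x = vt; there the Gaussian factor is 1 and C_max = M/(n_e·A·√(4πDt)), where n_e·A is the pore area the mass is dissolved in.
√(4πDt) = √(4π × 0.127 × 1630) = 51.00 m, so C_max = 0.641/(0.40 × 28.5 × 51.00) = 0.00110 kg/m³.

0.00110 kg/m³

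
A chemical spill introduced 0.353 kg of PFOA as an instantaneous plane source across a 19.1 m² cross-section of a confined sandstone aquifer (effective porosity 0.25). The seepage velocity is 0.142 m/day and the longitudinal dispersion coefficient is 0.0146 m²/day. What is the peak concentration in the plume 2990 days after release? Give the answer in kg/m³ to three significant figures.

The peak of an instantaneous 1D plume sits at x = vt; there the Gaussian factor is 1 and C_max = M/(n_e·A·√(4πDt)), where n_e·A is the pore area the mass is dissolved in.
√(4πDt) = √(4π × 0.0146 × 2990) = 23.42 m, so C_max = 0.353/(0.25 × 19.1 × 23.42) = 0.00316 kg/m³.

0.00316 kg/m³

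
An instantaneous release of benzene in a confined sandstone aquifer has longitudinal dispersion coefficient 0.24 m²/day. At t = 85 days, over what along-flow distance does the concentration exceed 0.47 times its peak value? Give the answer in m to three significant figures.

The plume is Gaussian with σ = √(2Dt) = √(2 × 0.24 × 85) = 6.387 m.
C/C_peak = exp(−Δx²/(2σ²)) = 0.47 ⇒ Δx = σ·√(−2 ln 0.47) = 6.387 × 1.229 = 7.850 m.
Width = 2Δx = 15.7 m.

15.7 m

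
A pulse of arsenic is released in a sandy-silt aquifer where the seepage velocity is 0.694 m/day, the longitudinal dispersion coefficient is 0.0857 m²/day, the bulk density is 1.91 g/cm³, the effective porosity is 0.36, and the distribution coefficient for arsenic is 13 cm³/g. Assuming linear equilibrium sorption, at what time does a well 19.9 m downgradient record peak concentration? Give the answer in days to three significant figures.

Retardation factor R = 1 + ρ_b·K_d/n = 1 + 1.91 × 13/0.36 = 69.97.
Sorption retards both mechanisms: v_R = v/R = 0.009919 m/day, D_R = D/R = 0.001225 m²/day.
Peak time from v_R²t² + 2D_R t − x² = 0: t = (√(D_R² + v_R²x²) − D_R)/v_R².
√(D_R² + v_R²x²) = √(0.001225² + 0.009919² × 19.9²) = 0.1974; v_R² = 9.839e-05.
t = (0.1974 − 0.001225)/9.839e-05 = 1990 days.

1990 days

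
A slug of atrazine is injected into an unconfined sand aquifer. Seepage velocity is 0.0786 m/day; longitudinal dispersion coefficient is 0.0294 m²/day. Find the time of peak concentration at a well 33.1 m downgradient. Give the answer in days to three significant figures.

For the 1D instantaneous-source solution, setting ∂C/∂t = 0 at fixed x gives v²t² + 2Dt − x² = 0, so t = (√(D² + v²x²) − D)/v².
√(D² + v²x²) = √(0.0294² + 0.0786² × 33.1²) = 2.602; v² = 0.00617796.
t = (2.602 − 0.0294)/0.00617796 = 416 days (vs. the pure-advection estimate x/v = 421 d).

416 days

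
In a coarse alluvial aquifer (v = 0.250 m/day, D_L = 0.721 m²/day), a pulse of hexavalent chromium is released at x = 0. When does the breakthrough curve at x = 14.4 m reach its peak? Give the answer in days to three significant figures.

47.2 days

For the 1D instantaneous-source solution, setting ∂C/∂t = 0 at fixed x gives v²t² + 2Dt − x² = 0, so t = (√(D² + v²x²) − D)/v².
√(D² + v²x²) = √(0.721² + 0.250² × 14.4²) = 3.671; v² = 0.0625.
t = (3.671 − 0.721)/0.0625 = 47.2 days (vs. the pure-advection estimate x/v = 57.6 d).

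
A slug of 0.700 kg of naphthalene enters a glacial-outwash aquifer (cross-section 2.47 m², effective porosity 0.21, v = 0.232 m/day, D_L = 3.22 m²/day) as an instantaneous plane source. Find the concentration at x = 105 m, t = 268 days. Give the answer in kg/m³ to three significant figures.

0.00762 kg/m³

For an instantaneous plane source, C(x,t) = M/(n_e·A·√(4πDt)) · exp(−(x−vt)²/(4Dt)), with n_e·A the pore (flow) area.
Plume center vt = 0.232 × 268 = 62.176 m, so the well at 105 m is 42.824 m downgradient of the peak.
√(4πDt) = 104.1 m, giving peak height M/(n_e·A·√(4πDt)) = 0.700/(0.21 × 2.47 × 104.1) = 0.01296 kg/m³.
(x−vt)²/(4Dt) = (42.824)²/(4 × 3.22 × 268) = 0.5313; exp(−0.5313) = 0.5878.
C = 0.01296 × 0.5878 = 0.00762 kg/m³.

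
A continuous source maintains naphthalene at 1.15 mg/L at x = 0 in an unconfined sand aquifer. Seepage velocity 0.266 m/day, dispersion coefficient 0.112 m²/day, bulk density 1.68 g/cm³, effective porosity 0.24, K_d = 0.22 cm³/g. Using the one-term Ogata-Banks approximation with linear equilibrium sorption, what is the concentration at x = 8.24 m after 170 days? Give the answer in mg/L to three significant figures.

Retardation factor R = 1 + ρ_b·K_d/n = 1 + 1.68 × 0.22/0.24 = 2.540.
Sorption retards both mechanisms: v_R = v/R = 0.1047 m/day, D_R = D/R = 0.04409 m²/day.
v_R·t = 0.1047 × 170 = 17.799 m; 2√(D_R t) = 5.476 m; argument = (8.24 − 17.799)/5.476 = -1.746.
C = C₀ × ½·erfc(-1.746) = 1.15 × 0.9932 = 1.14 mg/L.

1.14 mg/L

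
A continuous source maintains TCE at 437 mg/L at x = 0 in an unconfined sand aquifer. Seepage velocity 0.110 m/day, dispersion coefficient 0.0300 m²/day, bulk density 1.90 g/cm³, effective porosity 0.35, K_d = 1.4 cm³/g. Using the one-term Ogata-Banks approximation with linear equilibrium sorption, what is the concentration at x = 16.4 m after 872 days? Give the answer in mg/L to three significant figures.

Retardation factor R = 1 + ρ_b·K_d/n = 1 + 1.90 × 1.4/0.35 = 8.600.
Sorption retards both mechanisms: v_R = v/R = 0.01279 m/day, D_R = D/R = 0.003488 m²/day.
v_R·t = 0.01279 × 872 = 11.15288 m; 2√(D_R t) = 3.488 m; argument = (16.4 − 11.15288)/3.488 = 1.504.
C = C₀ × ½·erfc(1.504) = 437 × 0.01671 = 7.30 mg/L.

7.30 mg/L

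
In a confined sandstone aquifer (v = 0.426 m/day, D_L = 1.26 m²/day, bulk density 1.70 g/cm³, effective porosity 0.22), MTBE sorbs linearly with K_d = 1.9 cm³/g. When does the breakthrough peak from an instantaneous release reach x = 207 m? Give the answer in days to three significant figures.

7510 days

Retardation factor R = 1 + ρ_b·K_d/n = 1 + 1.70 × 1.9/0.22 = 15.68.
Sorption retards both mechanisms: v_R = v/R = 0.02717 m/day, D_R = D/R = 0.08036 m²/day.
Peak time from v_R²t² + 2D_R t − x² = 0: t = (√(D_R² + v_R²x²) − D_R)/v_R².
√(D_R² + v_R²x²) = √(0.08036² + 0.02717² × 207²) = 5.625; v_R² = 0.0007382.
t = (5.625 − 0.08036)/0.0007382 = 7510 days.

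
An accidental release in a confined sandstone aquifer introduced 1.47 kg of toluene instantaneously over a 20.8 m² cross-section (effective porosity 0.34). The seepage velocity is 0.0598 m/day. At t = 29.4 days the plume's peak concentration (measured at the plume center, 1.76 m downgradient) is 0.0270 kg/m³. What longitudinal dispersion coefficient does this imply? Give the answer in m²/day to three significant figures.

0.160 m²/day

At the plume center C_max = M/(n_e·A·√(4πDt)), so D = M²/(4πt·(n_e·A·C_max)²).
n_e·A·C_max = 0.34 × 20.8 × 0.0270 = 0.1909 kg/m.
D = 1.47²/(4π × 29.4 × 0.1909²) = 0.160 m²/day.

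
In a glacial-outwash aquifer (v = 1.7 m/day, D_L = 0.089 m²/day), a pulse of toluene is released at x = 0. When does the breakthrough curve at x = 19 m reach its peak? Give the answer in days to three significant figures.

11.1 days

For the 1D instantaneous-source solution, setting ∂C/∂t = 0 at fixed x gives v²t² + 2Dt − x² = 0, so t = (√(D² + v²x²) − D)/v².
√(D² + v²x²) = √(0.089² + 1.7² × 19²) = 32.30; v² = 2.89.
t = (32.30 − 0.089)/2.89 = 11.1 days (vs. the pure-advection estimate x/v = 11.2 d).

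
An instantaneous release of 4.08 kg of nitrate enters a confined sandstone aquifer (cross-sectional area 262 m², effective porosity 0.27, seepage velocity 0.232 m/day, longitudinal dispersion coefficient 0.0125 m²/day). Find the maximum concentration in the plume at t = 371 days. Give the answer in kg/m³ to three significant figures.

0.00756 kg/m³

The peak of an instantaneous 1D plume sits at x = vt; there the Gaussian factor is 1 and C_max = M/(n_e·A·√(4πDt)), where n_e·A is the pore area the mass is dissolved in.
√(4πDt) = √(4π × 0.0125 × 371) = 7.634 m, so C_max = 4.08/(0.27 × 262 × 7.634) = 0.00756 kg/m³.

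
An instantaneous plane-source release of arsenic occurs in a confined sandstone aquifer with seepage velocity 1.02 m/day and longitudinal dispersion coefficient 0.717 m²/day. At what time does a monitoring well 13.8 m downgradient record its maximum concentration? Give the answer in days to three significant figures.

For the 1D instantaneous-source solution, setting ∂C/∂t = 0 at fixed x gives v²t² + 2Dt − x² = 0, so t = (√(D² + v²x²) − D)/v².
√(D² + v²x²) = √(0.717² + 1.02² × 13.8²) = 14.09; v² = 1.0404.
t = (14.09 − 0.717)/1.0404 = 12.9 days (vs. the pure-advection estimate x/v = 13.5 d).

12.9 days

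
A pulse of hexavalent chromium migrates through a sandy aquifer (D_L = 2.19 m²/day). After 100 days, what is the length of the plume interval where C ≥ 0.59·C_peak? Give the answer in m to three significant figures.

The plume is Gaussian with σ = √(2Dt) = √(2 × 2.19 × 100) = 20.93 m.
C/C_peak = exp(−Δx²/(2σ²)) = 0.59 ⇒ Δx = σ·√(−2 ln 0.59) = 20.93 × 1.027 = 21.50 m.
Width = 2Δx = 43.0 m.

43.0 m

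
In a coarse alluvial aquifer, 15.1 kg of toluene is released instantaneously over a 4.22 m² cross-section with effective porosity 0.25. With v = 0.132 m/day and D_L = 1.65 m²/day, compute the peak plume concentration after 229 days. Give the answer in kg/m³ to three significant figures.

0.208 kg/m³

The peak of an instantaneous 1D plume sits at x = vt; there the Gaussian factor is 1 and C_max = M/(n_e·A·√(4πDt)), where n_e·A is the pore area the mass is dissolved in.
√(4πDt) = √(4π × 1.65 × 229) = 68.91 m, so C_max = 15.1/(0.25 × 4.22 × 68.91) = 0.208 kg/m³.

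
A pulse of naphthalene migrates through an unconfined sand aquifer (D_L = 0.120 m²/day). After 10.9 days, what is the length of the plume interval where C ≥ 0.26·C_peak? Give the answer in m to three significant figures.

The plume is Gaussian with σ = √(2Dt) = √(2 × 0.120 × 10.9) = 1.617 m.
C/C_peak = exp(−Δx²/(2σ²)) = 0.26 ⇒ Δx = σ·√(−2 ln 0.26) = 1.617 × 1.641 = 2.653 m.
Width = 2Δx = 5.31 m.

5.31 m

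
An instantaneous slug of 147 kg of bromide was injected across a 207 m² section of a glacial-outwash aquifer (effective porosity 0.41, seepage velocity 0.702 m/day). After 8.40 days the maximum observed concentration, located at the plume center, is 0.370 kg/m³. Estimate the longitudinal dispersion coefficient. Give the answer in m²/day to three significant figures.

0.208 m²/day

At the plume center C_max = M/(n_e·A·√(4πDt)), so D = M²/(4πt·(n_e·A·C_max)²).
n_e·A·C_max = 0.41 × 207 × 0.370 = 31.40 kg/m.
D = 147²/(4π × 8.40 × 31.40²) = 0.208 m²/day.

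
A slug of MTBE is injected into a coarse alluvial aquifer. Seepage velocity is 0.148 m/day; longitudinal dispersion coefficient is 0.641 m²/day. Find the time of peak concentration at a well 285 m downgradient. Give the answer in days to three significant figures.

1900 days

For the 1D instantaneous-source solution, setting ∂C/∂t = 0 at fixed x gives v²t² + 2Dt − x² = 0, so t = (√(D² + v²x²) − D)/v².
√(D² + v²x²) = √(0.641² + 0.148² × 285²) = 42.18; v² = 0.021904.
t = (42.18 − 0.641)/0.021904 = 1900 days (vs. the pure-advection estimate x/v = 1930 d).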